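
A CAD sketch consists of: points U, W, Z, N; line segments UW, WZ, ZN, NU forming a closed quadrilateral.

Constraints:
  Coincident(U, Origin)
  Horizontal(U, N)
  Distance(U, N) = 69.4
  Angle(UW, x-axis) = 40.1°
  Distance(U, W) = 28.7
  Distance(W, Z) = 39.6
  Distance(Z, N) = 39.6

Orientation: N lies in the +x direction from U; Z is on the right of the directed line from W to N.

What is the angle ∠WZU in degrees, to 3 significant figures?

42.5°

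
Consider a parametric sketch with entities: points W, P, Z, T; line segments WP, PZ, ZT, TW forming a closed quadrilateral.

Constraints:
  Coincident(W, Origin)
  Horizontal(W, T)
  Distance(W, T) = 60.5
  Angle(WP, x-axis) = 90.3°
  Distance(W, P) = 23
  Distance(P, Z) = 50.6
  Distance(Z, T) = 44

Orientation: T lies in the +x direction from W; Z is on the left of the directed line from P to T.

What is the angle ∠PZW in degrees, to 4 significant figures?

19.92°

W is at the origin; W and T share the same y with |WT| = 60.5 and T in +x, so T = (60.5, 0). WP runs at 90.3° with |WP| = 23.0, so P = (-0.1204, 23.00). Z is determined by |PZ| = 50.6 and |ZT| = 44.0 together: it lies at the intersection of circle(P, 50.6) and circle(T, 44.0). With |PT| = 64.84, the foot of the radical line on PT is 37.23 from P and the perpendicular offset is √(50.6² − 37.23²) = 34.26. Taking the left-of-PT solution: Z = (46.85, 41.83).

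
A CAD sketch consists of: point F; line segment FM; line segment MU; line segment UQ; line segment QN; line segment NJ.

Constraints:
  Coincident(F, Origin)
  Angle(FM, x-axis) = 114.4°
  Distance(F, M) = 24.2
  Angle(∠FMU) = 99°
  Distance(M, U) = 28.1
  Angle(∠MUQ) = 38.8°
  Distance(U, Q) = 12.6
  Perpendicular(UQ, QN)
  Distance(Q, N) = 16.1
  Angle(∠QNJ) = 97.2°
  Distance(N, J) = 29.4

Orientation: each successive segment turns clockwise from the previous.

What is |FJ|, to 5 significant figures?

59.331

UQ ⟂ QN, so QN runs at 162.20°; with |QN| = 16.1, N = (-5.7189, 30.432). ∠QNJ = 97.2° gives NJ at 79.400° from the x-axis; with |NJ| = 29.4, J = (-0.31078, 59.330). Then |FJ| = |J − F| = 59.331.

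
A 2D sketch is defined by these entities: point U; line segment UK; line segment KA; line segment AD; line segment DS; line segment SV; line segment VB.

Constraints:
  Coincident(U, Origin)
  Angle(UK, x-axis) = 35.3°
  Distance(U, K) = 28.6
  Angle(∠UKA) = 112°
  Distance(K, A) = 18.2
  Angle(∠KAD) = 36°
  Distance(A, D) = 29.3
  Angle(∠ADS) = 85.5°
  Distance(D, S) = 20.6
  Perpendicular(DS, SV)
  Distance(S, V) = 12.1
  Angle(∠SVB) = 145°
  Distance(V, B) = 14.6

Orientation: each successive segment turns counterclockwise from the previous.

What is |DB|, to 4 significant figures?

26.99

U is at the origin; UK runs at 35.3° with length 28.6, so K = (23.34, 16.53). ∠UKA = 112.0° gives KA at 103.3° from the x-axis; with |KA| = 18.2, A = (19.15, 34.24). ∠KAD = 36.0° gives AD at -112.7° from the x-axis; with |AD| = 29.3, D = (7.848, 7.208). ∠ADS = 85.5° gives DS at -18.20° from the x-axis; with |DS| = 20.6, S = (27.42, 0.7741). DS is perpendicular to SV, so SV runs at 71.80°; with |SV| = 12.1, V = (31.20, 12.27). ∠SVB = 145.0° gives VB at 106.8° from the x-axis; with |VB| = 14.6, B = (26.98, 26.25). Then |DB| = |B − D| = 26.99.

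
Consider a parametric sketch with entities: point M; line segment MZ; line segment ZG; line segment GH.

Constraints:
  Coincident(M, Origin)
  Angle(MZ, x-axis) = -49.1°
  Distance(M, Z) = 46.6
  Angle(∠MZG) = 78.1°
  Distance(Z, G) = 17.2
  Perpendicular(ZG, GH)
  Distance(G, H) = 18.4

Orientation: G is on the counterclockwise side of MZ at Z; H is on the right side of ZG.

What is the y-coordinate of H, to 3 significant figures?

-32.6

M is at the origin; MZ runs at -49.1° with length 46.6, so Z = 46.6·(cos -49.1°, sin -49.1°) = (30.5, -35.2). ∠MZG = 78.1°, so ZG runs at -49.1° + (180° − 78.1°) = 52.8° from the x-axis; with |ZG| = 17.2, G = Z + 17.2·(cos 52.8°, sin 52.8°) = (40.9, -21.5). ZG ⟂ GH; with |GH| = 18.4 on the right of ZG, H = G + 18.4·(0.797, -0.605) = (55.6, -32.6). So H.y = -32.6.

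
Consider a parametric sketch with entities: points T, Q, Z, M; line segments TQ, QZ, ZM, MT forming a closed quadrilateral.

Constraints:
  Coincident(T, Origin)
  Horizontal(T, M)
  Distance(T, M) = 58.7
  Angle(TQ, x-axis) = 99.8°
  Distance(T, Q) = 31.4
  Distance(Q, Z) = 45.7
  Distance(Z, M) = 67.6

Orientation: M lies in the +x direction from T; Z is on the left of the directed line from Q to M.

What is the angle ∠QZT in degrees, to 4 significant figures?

23.49°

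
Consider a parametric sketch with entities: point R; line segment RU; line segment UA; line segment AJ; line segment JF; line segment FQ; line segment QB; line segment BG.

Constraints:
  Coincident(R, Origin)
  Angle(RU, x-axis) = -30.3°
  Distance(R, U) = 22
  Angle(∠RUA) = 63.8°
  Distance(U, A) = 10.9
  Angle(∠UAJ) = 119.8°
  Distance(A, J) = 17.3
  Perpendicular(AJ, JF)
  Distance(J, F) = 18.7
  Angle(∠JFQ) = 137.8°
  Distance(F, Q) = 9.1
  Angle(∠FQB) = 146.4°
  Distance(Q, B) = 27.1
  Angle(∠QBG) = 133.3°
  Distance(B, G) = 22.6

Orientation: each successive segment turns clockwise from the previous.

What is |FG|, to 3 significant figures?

51.5

∠FQB = 146.4° gives QB at -12.5° from the x-axis; with |QB| = 27.1, B = (37.8, 4.77). ∠QBG = 133.3° gives BG at -59.2° from the x-axis; with |BG| = 22.6, G = (49.4, -14.6). Then |FG| = |G − F| = 51.5.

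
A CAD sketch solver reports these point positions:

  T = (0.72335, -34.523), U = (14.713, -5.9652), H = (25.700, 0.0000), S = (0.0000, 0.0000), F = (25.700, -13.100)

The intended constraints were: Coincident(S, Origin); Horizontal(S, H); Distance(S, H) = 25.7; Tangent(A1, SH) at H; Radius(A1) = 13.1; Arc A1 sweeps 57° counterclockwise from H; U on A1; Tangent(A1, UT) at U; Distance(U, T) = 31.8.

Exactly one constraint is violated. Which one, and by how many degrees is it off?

Tangent(A1, UT) at U — off by 6.90°.

S = (0.00, 0.00) ✓; S.y = 0.00, H.y = 0.00 ✓; |SH| = 25.70 ✓; ∠(FH, HS) = 90.00° ✓; |FH| = 13.10 ✓; bearing(F→U) − bearing(F→H) = 57.00° ✓; |FU| = 13.10 ✓; ∠(FU, UT) = 83.10° ✗; |UT| = 31.80 ✓.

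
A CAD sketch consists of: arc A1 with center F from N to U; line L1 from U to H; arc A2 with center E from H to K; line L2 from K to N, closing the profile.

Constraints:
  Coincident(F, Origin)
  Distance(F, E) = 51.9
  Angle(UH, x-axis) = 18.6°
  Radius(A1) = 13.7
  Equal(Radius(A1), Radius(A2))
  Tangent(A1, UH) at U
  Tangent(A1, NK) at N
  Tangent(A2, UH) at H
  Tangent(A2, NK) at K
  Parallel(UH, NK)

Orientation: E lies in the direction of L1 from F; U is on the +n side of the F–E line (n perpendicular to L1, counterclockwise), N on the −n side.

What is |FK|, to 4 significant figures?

53.68

The slot axis is L1's direction at 18.6°, so u = (cos 18.6°, sin 18.6°) = (0.9478, 0.3190) and n = (−sin 18.6°, cos 18.6°) = (-0.3190, 0.9478). F is at the origin and E lies 51.9 along u from F, so E = 51.9·u = (49.19, 16.55). Tangency of A1 to both parallel lines with radius 13.7 puts U and N at F ± 13.7·n: U = (-4.370, 12.98), N = (4.370, -12.98). Equal radii place H and K the same way about E: H = E + 13.7·n = (44.82, 29.54), K = E − 13.7·n = (53.56, 3.570). Then |FK| = |K − F| = 53.68.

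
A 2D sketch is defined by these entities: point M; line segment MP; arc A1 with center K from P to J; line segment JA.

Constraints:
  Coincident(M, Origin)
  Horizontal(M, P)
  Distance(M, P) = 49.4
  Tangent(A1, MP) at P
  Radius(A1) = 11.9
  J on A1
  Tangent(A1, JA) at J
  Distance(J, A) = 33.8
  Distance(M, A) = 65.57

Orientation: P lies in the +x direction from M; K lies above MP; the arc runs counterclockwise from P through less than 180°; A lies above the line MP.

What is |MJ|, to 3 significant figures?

62.5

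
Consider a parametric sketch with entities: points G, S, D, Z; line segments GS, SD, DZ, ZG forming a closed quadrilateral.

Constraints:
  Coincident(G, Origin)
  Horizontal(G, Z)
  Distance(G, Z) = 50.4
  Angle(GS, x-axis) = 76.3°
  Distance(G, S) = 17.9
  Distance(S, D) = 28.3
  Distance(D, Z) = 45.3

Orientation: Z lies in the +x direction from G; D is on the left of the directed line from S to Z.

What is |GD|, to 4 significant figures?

44.50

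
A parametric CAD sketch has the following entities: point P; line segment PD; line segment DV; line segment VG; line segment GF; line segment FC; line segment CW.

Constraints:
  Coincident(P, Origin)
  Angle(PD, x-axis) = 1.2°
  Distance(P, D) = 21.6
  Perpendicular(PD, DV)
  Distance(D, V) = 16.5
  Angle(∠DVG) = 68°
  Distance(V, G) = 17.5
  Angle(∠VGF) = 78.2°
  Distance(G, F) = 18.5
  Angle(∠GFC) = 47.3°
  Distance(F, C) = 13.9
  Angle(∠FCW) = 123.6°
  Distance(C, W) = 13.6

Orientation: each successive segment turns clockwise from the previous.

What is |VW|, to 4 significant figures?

12.05

P is at the origin; PD runs at 1.2° with length 21.6, so D = (21.60, 0.4524). PD ⟂ DV, so DV runs at -88.80°; with |DV| = 16.5, V = (21.94, -16.04). ∠DVG = 68.0° gives VG at 159.2° from the x-axis; with |VG| = 17.5, G = (5.581, -9.830). ∠VGF = 78.2° gives GF at 57.40° from the x-axis; with |GF| = 18.5, F = (15.55, 5.756). ∠GFC = 47.3° gives FC at -75.30° from the x-axis; with |FC| = 13.9, C = (19.08, -7.689). ∠FCW = 123.6° gives CW at -131.7° from the x-axis; with |CW| = 13.6, W = (10.03, -17.84). Then |VW| = |W − V| = 12.05.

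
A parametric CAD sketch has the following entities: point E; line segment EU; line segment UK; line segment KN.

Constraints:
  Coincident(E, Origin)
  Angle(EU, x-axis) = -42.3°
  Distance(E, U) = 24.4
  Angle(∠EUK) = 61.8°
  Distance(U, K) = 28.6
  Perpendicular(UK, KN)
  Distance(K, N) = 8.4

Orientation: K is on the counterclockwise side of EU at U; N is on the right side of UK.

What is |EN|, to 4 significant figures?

34.43

∠EUK = 61.8°, so UK runs at -42.3° + (180° − 61.8°) = 75.90° from the x-axis; with |UK| = 28.6, K = U + 28.6·(cos 75.90°, sin 75.90°) = (25.01, 11.32). The perpendicularity gives KN at right angles to UK; with |KN| = 8.4 on the right of UK, N = K + 8.4·(0.9699, -0.2436) = (33.16, 9.270). Then |EN| = |N − E| = 34.43.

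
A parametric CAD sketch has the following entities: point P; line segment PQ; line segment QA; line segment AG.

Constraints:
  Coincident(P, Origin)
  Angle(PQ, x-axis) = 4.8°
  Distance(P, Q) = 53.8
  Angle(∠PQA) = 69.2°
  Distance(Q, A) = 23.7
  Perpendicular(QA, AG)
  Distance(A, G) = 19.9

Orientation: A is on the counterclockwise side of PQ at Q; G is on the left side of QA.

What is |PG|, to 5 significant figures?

30.739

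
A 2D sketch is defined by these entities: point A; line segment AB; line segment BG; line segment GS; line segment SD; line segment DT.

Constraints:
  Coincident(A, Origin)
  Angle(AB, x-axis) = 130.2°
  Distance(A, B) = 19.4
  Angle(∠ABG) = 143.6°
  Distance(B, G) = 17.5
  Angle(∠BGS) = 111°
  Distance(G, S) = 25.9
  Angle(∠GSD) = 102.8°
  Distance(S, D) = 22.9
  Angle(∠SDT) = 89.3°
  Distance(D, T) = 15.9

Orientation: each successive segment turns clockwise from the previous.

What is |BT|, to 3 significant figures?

23.6

A is at the origin; AB runs at 130.2° with length 19.4, so B = (-12.5, 14.8). ∠ABG = 143.6° gives BG at 93.8° from the x-axis; with |BG| = 17.5, G = (-13.7, 32.3). ∠BGS = 111.0° gives GS at 24.8° from the x-axis; with |GS| = 25.9, S = (9.83, 43.1). ∠GSD = 102.8° gives SD at -52.4° from the x-axis; with |SD| = 22.9, D = (23.8, 25.0). ∠SDT = 89.3° gives DT at -143° from the x-axis; with |DT| = 15.9, T = (11.1, 15.5). Then |BT| = |T − B| = 23.6.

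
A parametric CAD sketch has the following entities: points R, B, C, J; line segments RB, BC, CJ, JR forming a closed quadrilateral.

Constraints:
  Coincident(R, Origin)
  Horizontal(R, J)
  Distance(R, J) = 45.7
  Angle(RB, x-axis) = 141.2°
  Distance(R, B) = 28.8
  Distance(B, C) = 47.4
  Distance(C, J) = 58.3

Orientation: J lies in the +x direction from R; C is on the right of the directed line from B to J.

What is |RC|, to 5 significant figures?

27.218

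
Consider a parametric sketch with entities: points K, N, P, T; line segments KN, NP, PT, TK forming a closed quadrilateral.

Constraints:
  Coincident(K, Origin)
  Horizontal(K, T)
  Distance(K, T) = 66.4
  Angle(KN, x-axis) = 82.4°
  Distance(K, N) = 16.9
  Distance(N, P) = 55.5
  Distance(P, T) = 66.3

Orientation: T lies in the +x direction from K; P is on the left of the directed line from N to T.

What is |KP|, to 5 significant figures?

70.430

Checks: |NP| = 55.50 ✓; |PT| = 66.30 ✓.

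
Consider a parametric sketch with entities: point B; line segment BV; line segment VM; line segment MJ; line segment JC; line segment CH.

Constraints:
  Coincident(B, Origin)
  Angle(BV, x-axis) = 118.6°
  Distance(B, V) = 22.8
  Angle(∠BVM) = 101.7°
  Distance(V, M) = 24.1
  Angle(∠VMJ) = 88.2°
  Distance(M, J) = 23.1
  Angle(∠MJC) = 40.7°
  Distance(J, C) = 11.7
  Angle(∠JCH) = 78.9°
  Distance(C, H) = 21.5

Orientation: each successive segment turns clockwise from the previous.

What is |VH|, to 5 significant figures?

35.268

B is at the origin; BV runs at 118.6° with length 22.8, so V = (-10.914, 20.018). ∠BVM = 101.7° gives VM at 40.300° from the x-axis; with |VM| = 24.1, M = (7.4661, 35.606). ∠VMJ = 88.2° gives MJ at -51.500° from the x-axis; with |MJ| = 23.1, J = (21.846, 17.527). ∠MJC = 40.7° gives JC at 169.20° from the x-axis; with |JC| = 11.7, C = (10.353, 19.720). ∠JCH = 78.9° gives CH at 68.100° from the x-axis; with |CH| = 21.5, H = (18.373, 39.668). Then |VH| = |H − V| = 35.268.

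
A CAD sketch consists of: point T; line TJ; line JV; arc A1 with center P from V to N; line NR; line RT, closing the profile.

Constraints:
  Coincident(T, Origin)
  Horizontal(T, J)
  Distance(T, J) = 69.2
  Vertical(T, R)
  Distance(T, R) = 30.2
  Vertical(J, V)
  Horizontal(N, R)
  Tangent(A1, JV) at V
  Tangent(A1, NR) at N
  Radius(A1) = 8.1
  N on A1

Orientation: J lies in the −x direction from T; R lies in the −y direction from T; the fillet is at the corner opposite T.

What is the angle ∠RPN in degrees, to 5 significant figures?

82.448°

T is at the origin; TJ is horizontal with |TJ| = 69.2 and J on the −x side, so J = (-69.200, 0.0000). TR is vertical with |TR| = 30.2 and R on the −y side, so R = (0.0000, -30.200). The virtual corner opposite T is at (-69.200, -30.200). Since A1 is tangent to JV there, PV ⟂ JV and the tangent condition forces PN to be normal to NR, with radius 8.1, so the center P sits 8.1 in from both sides at P = (-61.100, -22.100). That places the tangent points at V = (-69.200, -22.100) on JV and N = (-61.100, -30.200) on NR. Then cos ∠RPN = PR·PN / (|PR||PN|), giving 82.448°.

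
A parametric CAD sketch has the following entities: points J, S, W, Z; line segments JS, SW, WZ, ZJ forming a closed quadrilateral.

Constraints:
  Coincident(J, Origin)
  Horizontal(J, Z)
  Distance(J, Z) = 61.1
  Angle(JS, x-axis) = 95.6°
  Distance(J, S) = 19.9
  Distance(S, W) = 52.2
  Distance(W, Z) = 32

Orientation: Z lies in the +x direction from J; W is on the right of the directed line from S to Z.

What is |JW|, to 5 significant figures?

38.676

J is at the origin; JZ is horizontal with |JZ| = 61.1 and Z in +x, so Z = (61.1, 0). JS runs at 95.6° with |JS| = 19.9, so S = (-1.9419, 19.805). W is determined by |SW| = 52.2 and |WZ| = 32.0 together: it lies at the intersection of circle(S, 52.2) and circle(Z, 32.0). With |SZ| = 66.080, the foot of the radical line on SZ is 45.909 from S and the perpendicular offset is √(52.2² − 45.909²) = 24.843. Taking the right-of-SZ solution: W = (34.411, -17.655).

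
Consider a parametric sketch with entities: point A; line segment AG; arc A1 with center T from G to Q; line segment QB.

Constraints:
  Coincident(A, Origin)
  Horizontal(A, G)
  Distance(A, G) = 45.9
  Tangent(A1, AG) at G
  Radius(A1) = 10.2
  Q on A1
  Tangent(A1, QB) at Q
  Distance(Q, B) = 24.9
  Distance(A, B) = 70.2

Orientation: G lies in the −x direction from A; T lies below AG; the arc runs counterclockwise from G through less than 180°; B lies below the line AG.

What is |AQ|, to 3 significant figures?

56.1

Checks: |TQ| = 10.20 ✓; ∠(TQ, QB) = 90.00° ✓; |QB| = 24.90 ✓; |AB| = 70.20 ✓.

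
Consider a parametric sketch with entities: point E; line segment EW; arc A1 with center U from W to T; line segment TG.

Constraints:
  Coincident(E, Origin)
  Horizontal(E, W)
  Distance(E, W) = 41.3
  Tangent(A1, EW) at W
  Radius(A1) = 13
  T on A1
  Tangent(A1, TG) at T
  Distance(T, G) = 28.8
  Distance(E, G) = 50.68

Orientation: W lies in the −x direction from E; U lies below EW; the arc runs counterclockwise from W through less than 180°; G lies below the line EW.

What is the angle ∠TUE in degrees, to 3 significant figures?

149°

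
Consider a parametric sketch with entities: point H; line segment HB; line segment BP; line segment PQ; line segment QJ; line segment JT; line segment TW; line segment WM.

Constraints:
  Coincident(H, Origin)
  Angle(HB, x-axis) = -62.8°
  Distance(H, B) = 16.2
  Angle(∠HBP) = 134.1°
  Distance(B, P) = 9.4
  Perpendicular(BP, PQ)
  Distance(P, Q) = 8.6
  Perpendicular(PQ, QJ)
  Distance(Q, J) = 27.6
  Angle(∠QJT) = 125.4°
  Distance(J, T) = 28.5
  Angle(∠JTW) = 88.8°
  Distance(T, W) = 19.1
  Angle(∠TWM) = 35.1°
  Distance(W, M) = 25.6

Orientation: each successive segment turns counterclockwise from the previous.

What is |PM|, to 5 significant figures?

37.388

H is at the origin; HB runs at -62.8° with length 16.2, so B = (7.4050, -14.409). ∠HBP = 134.1° gives BP at -16.900° from the x-axis; with |BP| = 9.4, P = (16.399, -17.141). The perpendicularity gives PQ at right angles to BP, so PQ runs at 73.100°; with |PQ| = 8.6, Q = (18.899, -8.9125). The perpendicularity gives QJ at right angles to PQ, so QJ runs at 163.10°; with |QJ| = 27.6, J = (-7.5090, -0.88917). ∠QJT = 125.4° gives JT at -142.30° from the x-axis; with |JT| = 28.5, T = (-30.059, -18.318). ∠JTW = 88.8° gives TW at -51.100° from the x-axis; with |TW| = 19.1, W = (-18.065, -33.182). ∠TWM = 35.1° gives WM at 93.800° from the x-axis; with |WM| = 25.6, M = (-19.761, -7.6384). Then |PM| = |M − P| = 37.388.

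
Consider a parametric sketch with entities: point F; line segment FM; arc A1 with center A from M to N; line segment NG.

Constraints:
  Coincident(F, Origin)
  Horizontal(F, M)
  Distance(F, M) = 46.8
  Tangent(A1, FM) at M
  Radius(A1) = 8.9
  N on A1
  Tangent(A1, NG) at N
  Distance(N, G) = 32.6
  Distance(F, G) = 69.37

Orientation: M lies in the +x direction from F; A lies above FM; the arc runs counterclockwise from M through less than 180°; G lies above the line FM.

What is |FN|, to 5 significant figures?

56.413

Checks: |AN| = 8.900 ✓; ∠(AN, NG) = 90.00° ✓; |NG| = 32.60 ✓; |FG| = 69.37 ✓.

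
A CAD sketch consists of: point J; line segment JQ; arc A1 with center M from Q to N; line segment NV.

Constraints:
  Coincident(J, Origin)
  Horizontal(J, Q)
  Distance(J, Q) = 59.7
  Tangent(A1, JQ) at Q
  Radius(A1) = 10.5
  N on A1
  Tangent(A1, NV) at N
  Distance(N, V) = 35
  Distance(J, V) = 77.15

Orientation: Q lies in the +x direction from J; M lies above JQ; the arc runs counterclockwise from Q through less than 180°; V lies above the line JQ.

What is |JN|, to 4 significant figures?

71.09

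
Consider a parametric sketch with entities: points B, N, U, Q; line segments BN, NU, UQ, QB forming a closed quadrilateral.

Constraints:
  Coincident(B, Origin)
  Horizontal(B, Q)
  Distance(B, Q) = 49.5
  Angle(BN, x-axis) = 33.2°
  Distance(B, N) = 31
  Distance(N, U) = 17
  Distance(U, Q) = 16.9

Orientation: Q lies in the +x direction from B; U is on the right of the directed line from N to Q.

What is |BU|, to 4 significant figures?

32.68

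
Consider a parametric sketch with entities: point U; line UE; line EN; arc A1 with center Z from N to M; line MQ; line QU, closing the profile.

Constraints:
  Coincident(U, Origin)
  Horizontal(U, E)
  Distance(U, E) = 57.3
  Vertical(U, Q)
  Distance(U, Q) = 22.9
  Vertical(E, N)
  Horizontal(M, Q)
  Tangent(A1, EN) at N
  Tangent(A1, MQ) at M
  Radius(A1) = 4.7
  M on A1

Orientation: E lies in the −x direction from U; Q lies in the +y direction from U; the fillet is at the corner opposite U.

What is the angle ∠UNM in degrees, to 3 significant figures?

62.6°

The virtual corner opposite U is at (-57.3, 22.9). The tangent condition forces ZN to be normal to EN and tangency of A1 to MQ means the radius ZM is perpendicular to MQ, with radius 4.7, so the center Z sits 4.7 in from both sides at Z = (-52.6, 18.2). That places the tangent points at N = (-57.3, 18.2) on EN and M = (-52.6, 22.9) on MQ. Then cos ∠UNM = NU·NM / (|NU||NM|), giving 62.6°.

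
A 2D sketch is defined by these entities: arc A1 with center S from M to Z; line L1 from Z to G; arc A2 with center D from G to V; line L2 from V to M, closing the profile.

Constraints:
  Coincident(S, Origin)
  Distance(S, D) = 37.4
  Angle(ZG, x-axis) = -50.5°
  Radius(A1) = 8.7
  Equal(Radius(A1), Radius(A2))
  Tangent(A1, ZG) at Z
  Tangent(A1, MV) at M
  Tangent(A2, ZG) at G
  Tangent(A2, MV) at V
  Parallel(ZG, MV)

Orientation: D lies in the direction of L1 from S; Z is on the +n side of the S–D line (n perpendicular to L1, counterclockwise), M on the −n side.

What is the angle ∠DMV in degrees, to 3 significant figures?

13.1°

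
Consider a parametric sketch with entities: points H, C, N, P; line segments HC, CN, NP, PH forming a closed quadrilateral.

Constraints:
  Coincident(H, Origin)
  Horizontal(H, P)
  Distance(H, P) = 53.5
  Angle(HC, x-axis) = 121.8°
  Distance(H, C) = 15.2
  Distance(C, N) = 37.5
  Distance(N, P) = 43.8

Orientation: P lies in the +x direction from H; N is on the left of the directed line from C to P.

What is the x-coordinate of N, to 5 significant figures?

24.031

H is at the origin; H and P share the same y with |HP| = 53.5 and P in +x, so P = (53.5, 0). HC runs at 121.8° with |HC| = 15.2, so C = (-8.0097, 12.918). N is determined by |CN| = 37.5 and |NP| = 43.8 together: it lies at the intersection of circle(C, 37.5) and circle(P, 43.8). With |CP| = 62.852, the foot of the radical line on CP is 27.351 from C and the perpendicular offset is √(37.5² − 27.351²) = 25.655. Taking the left-of-CP solution: N = (24.031, 32.404).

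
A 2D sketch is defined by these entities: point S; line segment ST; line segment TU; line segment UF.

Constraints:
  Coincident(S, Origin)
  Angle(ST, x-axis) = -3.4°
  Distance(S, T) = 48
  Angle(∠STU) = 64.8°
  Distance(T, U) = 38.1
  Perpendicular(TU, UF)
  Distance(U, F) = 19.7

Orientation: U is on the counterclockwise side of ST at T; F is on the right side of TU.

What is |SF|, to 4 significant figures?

65.56

S is at the origin; ST runs at -3.4° with length 48.0, so T = 48.0·(cos -3.4°, sin -3.4°) = (47.92, -2.847). ∠STU = 64.8°, so TU runs at -3.4° + (180° − 64.8°) = 111.8° from the x-axis; with |TU| = 38.1, U = T + 38.1·(cos 111.8°, sin 111.8°) = (33.77, 32.53). TU ⟂ UF; with |UF| = 19.7 on the right of TU, F = U + 19.7·(0.9285, 0.3714) = (52.06, 39.84). Then |SF| = |F − S| = 65.56.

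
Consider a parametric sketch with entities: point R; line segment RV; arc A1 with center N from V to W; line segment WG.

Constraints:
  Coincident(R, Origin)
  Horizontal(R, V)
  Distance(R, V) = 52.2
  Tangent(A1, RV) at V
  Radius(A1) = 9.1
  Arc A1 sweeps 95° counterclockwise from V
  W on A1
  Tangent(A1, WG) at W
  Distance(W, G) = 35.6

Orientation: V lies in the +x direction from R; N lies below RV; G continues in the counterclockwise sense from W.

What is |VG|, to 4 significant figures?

45.75

R is at the origin; RV is horizontal with |RV| = 52.2 and V on the +x side, so V = (52.20, 0.000). Tangency of A1 to RV means the radius NV is perpendicular to RV, so N = V + (0, -9.1) = (52.20, -9.100). On A1, V sits at bearing 90° from N; a 95° counterclockwise sweep puts W at bearing 185°, so W = N + 9.1·(cos 185°, sin 185°) = (43.13, -9.893). A1 meets WG tangentially, so NW is at right angles to WG, so WG runs along (−sin 185°, cos 185°); with |WG| = 35.6, G = (46.24, -45.36). Then |VG| = |G − V| = 45.75.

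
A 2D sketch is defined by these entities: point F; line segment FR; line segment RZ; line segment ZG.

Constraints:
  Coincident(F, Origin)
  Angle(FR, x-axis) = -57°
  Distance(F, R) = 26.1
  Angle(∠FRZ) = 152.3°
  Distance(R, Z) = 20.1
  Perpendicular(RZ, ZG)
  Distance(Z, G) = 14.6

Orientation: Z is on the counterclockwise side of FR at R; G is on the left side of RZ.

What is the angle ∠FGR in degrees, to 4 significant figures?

32.72°

∠FRZ = 152.3°, so RZ runs at -57.0° + (180° − 152.3°) = -29.30° from the x-axis; with |RZ| = 20.1, Z = R + 20.1·(cos -29.30°, sin -29.30°) = (31.74, -31.73). RZ is perpendicular to ZG; with |ZG| = 14.6 on the left of RZ, G = Z + 14.6·(0.4894, 0.8721) = (38.89, -18.99). Then cos ∠FGR = GF·GR / (|GF||GR|), giving 32.72°.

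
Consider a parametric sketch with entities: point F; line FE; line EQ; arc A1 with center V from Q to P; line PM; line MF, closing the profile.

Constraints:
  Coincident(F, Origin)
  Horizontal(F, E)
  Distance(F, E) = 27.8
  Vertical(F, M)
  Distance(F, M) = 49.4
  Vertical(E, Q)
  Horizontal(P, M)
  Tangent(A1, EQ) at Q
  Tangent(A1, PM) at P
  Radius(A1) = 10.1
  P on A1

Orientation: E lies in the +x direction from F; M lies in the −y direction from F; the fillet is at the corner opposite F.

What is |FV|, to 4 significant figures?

43.10

F is at the origin; F and E share the same y with |FE| = 27.8 and E on the +x side, so E = (27.80, 0.000). FM is vertical with |FM| = 49.4 and M on the −y side, so M = (0.000, -49.40). The virtual corner opposite F is at (27.80, -49.40). Since A1 is tangent to EQ there, VQ ⟂ EQ and since A1 is tangent to PM there, VP ⟂ PM, with radius 10.1, so the center V sits 10.1 in from both sides at V = (17.70, -39.30). Then |FV| = |V − F| = 43.10.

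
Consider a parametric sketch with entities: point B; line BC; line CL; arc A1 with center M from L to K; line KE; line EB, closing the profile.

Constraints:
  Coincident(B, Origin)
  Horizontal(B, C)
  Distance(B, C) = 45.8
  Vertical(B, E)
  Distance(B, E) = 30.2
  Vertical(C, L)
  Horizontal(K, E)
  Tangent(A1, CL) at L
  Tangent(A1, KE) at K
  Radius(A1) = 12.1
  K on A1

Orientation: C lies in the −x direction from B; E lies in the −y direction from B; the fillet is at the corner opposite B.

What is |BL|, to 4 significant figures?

49.25

B is at the origin; BC is horizontal with |BC| = 45.8 and C on the −x side, so C = (-45.80, 0.000). BE is vertical with |BE| = 30.2 and E on the −y side, so E = (0.000, -30.20). The virtual corner opposite B is at (-45.80, -30.20). The tangent condition forces ML to be normal to CL and A1 meets KE tangentially, so MK is at right angles to KE, with radius 12.1, so the center M sits 12.1 in from both sides at M = (-33.70, -18.10). That places the tangent points at L = (-45.80, -18.10) on CL and K = (-33.70, -30.20) on KE. Then |BL| = |L − B| = 49.25.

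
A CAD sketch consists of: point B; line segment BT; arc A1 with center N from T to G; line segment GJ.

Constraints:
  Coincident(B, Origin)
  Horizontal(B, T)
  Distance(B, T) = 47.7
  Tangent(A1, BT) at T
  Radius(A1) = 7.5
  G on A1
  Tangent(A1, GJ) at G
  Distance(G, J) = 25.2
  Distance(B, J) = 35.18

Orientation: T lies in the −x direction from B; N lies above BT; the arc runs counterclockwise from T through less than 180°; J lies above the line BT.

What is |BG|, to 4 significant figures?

41.82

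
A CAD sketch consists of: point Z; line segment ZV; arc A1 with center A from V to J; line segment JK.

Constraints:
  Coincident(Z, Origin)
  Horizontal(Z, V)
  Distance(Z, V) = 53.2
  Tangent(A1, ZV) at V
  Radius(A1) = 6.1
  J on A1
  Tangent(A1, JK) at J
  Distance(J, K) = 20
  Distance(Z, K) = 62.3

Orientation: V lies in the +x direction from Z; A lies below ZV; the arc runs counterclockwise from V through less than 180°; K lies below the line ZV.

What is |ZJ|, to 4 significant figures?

48.48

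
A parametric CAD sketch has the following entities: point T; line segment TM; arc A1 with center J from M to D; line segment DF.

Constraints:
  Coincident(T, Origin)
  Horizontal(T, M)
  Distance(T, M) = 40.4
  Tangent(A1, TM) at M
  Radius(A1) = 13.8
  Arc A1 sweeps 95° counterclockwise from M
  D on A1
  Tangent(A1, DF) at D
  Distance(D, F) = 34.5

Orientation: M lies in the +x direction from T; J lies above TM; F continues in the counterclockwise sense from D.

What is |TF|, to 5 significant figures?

71.084

T is at the origin; TM is horizontal with |TM| = 40.4 and M on the +x side, so M = (40.400, 0.0000). A1 meets TM tangentially, so JM is at right angles to TM, so J = M + (0, 13.8) = (40.400, 13.800). On A1, M sits at bearing -90° from J; a 95° counterclockwise sweep puts D at bearing 5°, so D = J + 13.8·(cos 5°, sin 5°) = (54.147, 15.003). Since A1 is tangent to DF there, JD ⟂ DF, so DF runs along (−sin 5°, cos 5°); with |DF| = 34.5, F = (51.141, 49.371). Then |TF| = |F − T| = 71.084.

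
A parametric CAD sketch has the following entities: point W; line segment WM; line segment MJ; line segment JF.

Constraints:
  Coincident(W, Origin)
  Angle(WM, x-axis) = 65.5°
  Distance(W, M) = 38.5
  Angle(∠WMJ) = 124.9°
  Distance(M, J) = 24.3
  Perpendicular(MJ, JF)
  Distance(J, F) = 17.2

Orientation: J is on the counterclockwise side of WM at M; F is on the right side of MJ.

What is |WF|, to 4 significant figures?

67.27

W is at the origin; WM runs at 65.5° with length 38.5, so M = 38.5·(cos 65.5°, sin 65.5°) = (15.97, 35.03). ∠WMJ = 124.9°, so MJ runs at 65.5° + (180° − 124.9°) = 120.6° from the x-axis; with |MJ| = 24.3, J = M + 24.3·(cos 120.6°, sin 120.6°) = (3.596, 55.95). MJ ⟂ JF; with |JF| = 17.2 on the right of MJ, F = J + 17.2·(0.8607, 0.5090) = (18.40, 64.71). Then |WF| = |F − W| = 67.27.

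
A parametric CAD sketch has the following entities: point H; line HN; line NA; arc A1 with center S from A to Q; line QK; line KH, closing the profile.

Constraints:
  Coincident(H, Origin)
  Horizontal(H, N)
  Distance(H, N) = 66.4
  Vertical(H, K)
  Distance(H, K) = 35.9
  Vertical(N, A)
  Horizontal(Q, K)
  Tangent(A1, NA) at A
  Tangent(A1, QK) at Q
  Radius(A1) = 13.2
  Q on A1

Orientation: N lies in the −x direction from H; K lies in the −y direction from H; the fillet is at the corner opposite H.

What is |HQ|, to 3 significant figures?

64.2

The virtual corner opposite H is at (-66.4, -35.9). Since A1 is tangent to NA there, SA ⟂ NA and tangency of A1 to QK means the radius SQ is perpendicular to QK, with radius 13.2, so the center S sits 13.2 in from both sides at S = (-53.2, -22.7). That places the tangent points at A = (-66.4, -22.7) on NA and Q = (-53.2, -35.9) on QK. Then |HQ| = |Q − H| = 64.2.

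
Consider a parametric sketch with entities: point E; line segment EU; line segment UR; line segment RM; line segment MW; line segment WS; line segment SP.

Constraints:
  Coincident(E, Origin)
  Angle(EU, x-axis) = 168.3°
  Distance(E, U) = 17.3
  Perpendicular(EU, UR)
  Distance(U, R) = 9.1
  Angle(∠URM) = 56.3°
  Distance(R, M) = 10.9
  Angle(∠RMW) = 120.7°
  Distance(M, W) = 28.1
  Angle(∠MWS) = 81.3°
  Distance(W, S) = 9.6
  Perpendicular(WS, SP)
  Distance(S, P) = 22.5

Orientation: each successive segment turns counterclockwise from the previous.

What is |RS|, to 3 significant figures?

32.2

E is at the origin; EU runs at 168.3° with length 17.3, so U = (-16.9, 3.51). EU ⟂ UR, so UR runs at -102°; with |UR| = 9.1, R = (-18.8, -5.40). ∠URM = 56.3° gives RM at 22.0° from the x-axis; with |RM| = 10.9, M = (-8.68, -1.32). ∠RMW = 120.7° gives MW at 81.3° from the x-axis; with |MW| = 28.1, W = (-4.43, 26.5). ∠MWS = 81.3° gives WS at -180° from the x-axis; with |WS| = 9.6, S = (-14.0, 26.5). Then |RS| = |S − R| = 32.2.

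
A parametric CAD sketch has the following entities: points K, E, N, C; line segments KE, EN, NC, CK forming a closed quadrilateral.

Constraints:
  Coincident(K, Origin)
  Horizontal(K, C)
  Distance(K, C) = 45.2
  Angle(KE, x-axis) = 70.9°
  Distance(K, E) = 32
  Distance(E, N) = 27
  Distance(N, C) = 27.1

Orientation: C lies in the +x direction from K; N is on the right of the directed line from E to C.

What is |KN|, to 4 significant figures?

19.00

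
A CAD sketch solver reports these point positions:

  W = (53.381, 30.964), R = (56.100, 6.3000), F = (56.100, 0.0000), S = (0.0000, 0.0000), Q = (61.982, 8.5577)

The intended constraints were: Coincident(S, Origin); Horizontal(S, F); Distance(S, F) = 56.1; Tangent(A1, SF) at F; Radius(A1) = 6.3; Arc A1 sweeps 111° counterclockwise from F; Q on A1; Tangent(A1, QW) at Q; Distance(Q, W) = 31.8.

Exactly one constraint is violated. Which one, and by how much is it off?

Distance(Q, W) = 31.8 — off by 7.80.

S = (0.00, 0.00) ✓; S.y = 0.00, F.y = 0.00 ✓; |SF| = 56.10 ✓; ∠(RF, FS) = 90.00° ✓; |RF| = 6.300 ✓; bearing(R→Q) − bearing(R→F) = 111.0° ✓; |RQ| = 6.300 ✓; ∠(RQ, QW) = 90.00° ✓; |QW| = 24.00 ✗.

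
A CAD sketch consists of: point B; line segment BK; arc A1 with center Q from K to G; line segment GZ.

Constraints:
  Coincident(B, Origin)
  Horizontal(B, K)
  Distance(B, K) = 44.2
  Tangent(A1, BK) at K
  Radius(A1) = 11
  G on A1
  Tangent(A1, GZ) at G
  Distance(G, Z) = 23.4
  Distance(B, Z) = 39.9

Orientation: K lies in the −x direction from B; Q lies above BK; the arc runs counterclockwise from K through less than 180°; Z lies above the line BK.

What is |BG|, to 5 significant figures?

34.585

Checks: |QG| = 11.00 ✓; ∠(QG, GZ) = 90.00° ✓; |GZ| = 23.40 ✓; |BZ| = 39.90 ✓.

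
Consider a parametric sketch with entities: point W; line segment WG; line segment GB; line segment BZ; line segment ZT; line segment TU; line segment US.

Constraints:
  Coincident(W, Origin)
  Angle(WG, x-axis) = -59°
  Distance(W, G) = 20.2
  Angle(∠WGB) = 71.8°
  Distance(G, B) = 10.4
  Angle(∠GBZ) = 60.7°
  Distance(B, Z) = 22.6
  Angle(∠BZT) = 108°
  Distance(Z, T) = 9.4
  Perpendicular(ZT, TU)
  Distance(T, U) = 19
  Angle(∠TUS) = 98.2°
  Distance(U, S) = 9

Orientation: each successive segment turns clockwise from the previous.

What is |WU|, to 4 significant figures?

23.53

W is at the origin; WG runs at -59.0° with length 20.2, so G = (10.40, -17.31). ∠WGB = 71.8° gives GB at -167.2° from the x-axis; with |GB| = 10.4, B = (0.2622, -19.62). ∠GBZ = 60.7° gives BZ at 73.50° from the x-axis; with |BZ| = 22.6, Z = (6.681, 2.050). ∠BZT = 108.0° gives ZT at 1.500° from the x-axis; with |ZT| = 9.4, T = (16.08, 2.297). ZT ⟂ TU, so TU runs at -88.50°; with |TU| = 19.0, U = (16.58, -16.70). Then |WU| = |U − W| = 23.53.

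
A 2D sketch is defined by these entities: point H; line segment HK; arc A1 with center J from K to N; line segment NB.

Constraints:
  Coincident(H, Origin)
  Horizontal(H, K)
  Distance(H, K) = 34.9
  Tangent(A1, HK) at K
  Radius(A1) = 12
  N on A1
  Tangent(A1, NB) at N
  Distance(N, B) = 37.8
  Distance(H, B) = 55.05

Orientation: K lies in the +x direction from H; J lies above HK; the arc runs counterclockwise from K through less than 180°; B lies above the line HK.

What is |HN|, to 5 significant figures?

48.565

H is at the origin; H and K share the same y with |HK| = 34.9 and K on the +x side, so K = (34.900, 0.0000). Since A1 is tangent to HK there, JK ⟂ HK, so J = K + (0, 12) = (34.900, 12.000). Since JN ⟂ NB (tangency), |JB| = √(12.0² + 37.8²) = 39.659 regardless of where N sits on A1. So B lies on both circle(H, 55.05) and circle(J, 39.659); the above-HK intersection is B = (23.237, 49.905). N is the foot of the tangent from B: N = (44.764, 18.834).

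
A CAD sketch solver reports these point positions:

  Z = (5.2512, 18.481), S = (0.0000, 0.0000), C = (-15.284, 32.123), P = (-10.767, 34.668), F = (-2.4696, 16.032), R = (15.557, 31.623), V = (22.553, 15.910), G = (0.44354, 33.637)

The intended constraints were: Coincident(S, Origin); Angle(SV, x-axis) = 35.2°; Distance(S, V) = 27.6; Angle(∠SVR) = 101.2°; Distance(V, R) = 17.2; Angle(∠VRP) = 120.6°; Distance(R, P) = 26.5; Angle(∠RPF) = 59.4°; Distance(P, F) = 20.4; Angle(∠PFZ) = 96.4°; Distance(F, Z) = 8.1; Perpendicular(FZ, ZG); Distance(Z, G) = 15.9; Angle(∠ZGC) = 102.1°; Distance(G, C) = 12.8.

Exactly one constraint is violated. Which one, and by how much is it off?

Distance(G, C) = 12.8 — off by 3.00.

S = (0.00, 0.00) ✓; SV at 35.20° ✓; |SV| = 27.60 ✓; ∠SVR = 101.2° ✓; |VR| = 17.20 ✓; ∠VRP = 120.6° ✓; |RP| = 26.50 ✓; ∠RPF = 59.40° ✓; |PF| = 20.40 ✓; ∠PFZ = 96.40° ✓; |FZ| = 8.100 ✓; ∠(FZ, ZG) = 90.00° ✓; |ZG| = 15.90 ✓; ∠ZGC = 102.1° ✓; |GC| = 15.80 ✗.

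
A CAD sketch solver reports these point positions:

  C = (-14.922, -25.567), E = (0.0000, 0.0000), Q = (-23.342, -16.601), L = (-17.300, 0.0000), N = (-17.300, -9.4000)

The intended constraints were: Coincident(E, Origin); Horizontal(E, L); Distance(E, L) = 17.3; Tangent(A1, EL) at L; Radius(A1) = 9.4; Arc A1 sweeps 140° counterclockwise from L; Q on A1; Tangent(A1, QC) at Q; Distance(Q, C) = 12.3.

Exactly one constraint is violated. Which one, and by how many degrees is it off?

Tangent(A1, QC) at Q — off by 6.80°.

E = (0.00, 0.00) ✓; E.y = 0.00, L.y = 0.00 ✓; |EL| = 17.30 ✓; ∠(NL, LE) = 90.00° ✓; |NL| = 9.400 ✓; bearing(N→Q) − bearing(N→L) = 140.0° ✓; |NQ| = 9.400 ✓; ∠(NQ, QC) = 96.80° ✗; |QC| = 12.30 ✓.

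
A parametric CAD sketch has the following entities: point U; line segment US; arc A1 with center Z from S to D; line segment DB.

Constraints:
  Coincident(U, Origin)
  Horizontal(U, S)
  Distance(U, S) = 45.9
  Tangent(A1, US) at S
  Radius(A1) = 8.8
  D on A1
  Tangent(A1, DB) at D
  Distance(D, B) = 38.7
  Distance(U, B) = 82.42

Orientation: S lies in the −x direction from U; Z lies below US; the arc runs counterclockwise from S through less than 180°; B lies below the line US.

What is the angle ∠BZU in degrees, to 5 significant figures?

144.86°

U is at the origin; U and S share the same y with |US| = 45.9 and S on the −x side, so S = (-45.900, 0.0000). The tangent condition forces ZS to be normal to US, so Z = S + (0, -8.8) = (-45.900, -8.8000). Since ZD ⟂ DB (tangency), |ZB| = √(8.8² + 38.7²) = 39.688 regardless of where D sits on A1. So B lies on both circle(U, 82.42) and circle(Z, 39.688); the below-US intersection is B = (-73.474, -37.345). D is the foot of the tangent from B: D = (-53.427, -4.2416).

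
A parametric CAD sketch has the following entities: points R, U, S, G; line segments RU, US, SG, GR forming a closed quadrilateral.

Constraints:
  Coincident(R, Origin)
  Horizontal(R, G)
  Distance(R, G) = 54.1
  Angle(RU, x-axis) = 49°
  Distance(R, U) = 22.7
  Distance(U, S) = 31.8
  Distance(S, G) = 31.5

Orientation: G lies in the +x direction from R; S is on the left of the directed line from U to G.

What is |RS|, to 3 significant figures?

53.2

R is at the origin; RG is horizontal with |RG| = 54.1 and G in +x, so G = (54.1, 0). RU runs at 49.0° with |RU| = 22.7, so U = (14.9, 17.1). S is determined by |US| = 31.8 and |SG| = 31.5 together: it lies at the intersection of circle(U, 31.8) and circle(G, 31.5). With |UG| = 42.8, the foot of the radical line on UG is 21.6 from U and the perpendicular offset is √(31.8² − 21.6²) = 23.3. Taking the left-of-UG solution: S = (44.0, 29.8).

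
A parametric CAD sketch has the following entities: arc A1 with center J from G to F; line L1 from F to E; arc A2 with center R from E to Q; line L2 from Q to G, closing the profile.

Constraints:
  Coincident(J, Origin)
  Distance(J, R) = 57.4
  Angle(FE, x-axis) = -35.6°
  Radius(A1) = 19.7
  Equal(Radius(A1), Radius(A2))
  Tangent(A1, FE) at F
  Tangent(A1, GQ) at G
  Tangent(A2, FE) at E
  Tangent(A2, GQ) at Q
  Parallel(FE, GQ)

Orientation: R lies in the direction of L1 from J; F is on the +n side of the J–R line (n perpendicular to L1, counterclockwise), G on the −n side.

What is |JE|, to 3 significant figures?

60.7

The slot axis is L1's direction at -35.6°, so u = (cos -35.6°, sin -35.6°) = (0.813, -0.582) and n = (−sin -35.6°, cos -35.6°) = (0.582, 0.813). J is at the origin and R lies 57.4 along u from J, so R = 57.4·u = (46.7, -33.4). Tangency of A1 to both parallel lines with radius 19.7 puts F and G at J ± 19.7·n: F = (11.5, 16.0), G = (-11.5, -16.0). Equal radii place E and Q the same way about R: E = R + 19.7·n = (58.1, -17.4), Q = R − 19.7·n = (35.2, -49.4). Then |JE| = |E − J| = 60.7.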